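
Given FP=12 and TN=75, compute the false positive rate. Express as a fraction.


FPR = FP / (FP + TN) = 12 / 87 = 4/29.

4/29


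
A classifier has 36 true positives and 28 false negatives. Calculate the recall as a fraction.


Recall = TP / (TP + FN) = 36 / 64 = 9/16.

9/16


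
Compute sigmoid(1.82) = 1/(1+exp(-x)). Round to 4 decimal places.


sigma(1.82) = 1/(1+e^(-1.82)) = 1/(1+0.162026) = 1/1.162026 = 0.8606.

0.8606


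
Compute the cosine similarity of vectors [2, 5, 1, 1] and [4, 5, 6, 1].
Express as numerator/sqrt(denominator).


dot = 40. |a|^2 = 31, |b|^2 = 78. cos = 40/sqrt(2418).

40/sqrt(2418)


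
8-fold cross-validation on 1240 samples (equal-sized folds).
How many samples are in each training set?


Each validation fold has 1240/8 = 155 samples. Training set = 1240 - 155 = 1085.

1085


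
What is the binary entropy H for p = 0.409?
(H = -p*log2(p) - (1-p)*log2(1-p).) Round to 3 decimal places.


H = -0.409*log2(0.409) - 0.591*log2(0.591) = 0.976.

0.976


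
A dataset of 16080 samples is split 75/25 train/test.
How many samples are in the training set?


Test set = 16080 * 25% = 4020. Training set = 16080 - 4020 = 12060.

12060


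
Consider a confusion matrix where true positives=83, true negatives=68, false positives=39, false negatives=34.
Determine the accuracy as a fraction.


Accuracy = (TP + TN) / (TP + TN + FP + FN) = (83 + 68) / 224 = 151/224.

151/224


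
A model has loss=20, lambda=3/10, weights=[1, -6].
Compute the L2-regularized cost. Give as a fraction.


L2 sq norm = sum(w^2) = 37. J = 20 + 3/10 * 37 = 311/10.

311/10


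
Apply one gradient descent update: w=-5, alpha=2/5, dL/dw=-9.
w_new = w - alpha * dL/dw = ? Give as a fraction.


w_new = -5 - 2/5 * -9 = -5 - -18/5 = -7/5.

-7/5


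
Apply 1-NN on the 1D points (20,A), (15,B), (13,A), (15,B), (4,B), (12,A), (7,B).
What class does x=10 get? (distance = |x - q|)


Distances: |20-10|=10, |15-10|=5, |13-10|=3, |15-10|=5, |4-10|=6, |12-10|=2, |7-10|=3. 1 nearest: (12,A). Counts: {'A': 1}. Majority class: A.

A


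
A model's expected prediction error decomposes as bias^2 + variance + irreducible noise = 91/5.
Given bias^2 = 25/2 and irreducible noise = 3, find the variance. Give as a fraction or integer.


Total error = bias^2 + variance + irreducible noise. So variance = 91/5 - 25/2 - 3 = 27/10.

27/10


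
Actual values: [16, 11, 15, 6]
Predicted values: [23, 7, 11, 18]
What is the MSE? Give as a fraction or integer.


MSE = (1/4) * ((16-23)^2=49 + (11-7)^2=16 + (15-11)^2=16 + (6-18)^2=144). Sum = 225. MSE = 225/4.

225/4


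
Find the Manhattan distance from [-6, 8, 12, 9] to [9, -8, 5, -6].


d = sum of absolute differences: |-6-9|=15 + |8--8|=16 + |12-5|=7 + |9--6|=15 = 53.

53


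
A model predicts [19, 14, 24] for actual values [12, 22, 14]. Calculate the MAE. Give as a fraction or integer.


MAE = (1/3) * (|12-19|=7 + |22-14|=8 + |14-24|=10). Sum = 25. MAE = 25/3.

25/3


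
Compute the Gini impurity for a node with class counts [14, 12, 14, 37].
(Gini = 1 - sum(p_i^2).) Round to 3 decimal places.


Total = 77. Proportions: 14/77, 12/77, 14/77, 37/77. sum(p_i^2) = 0.3213. Gini = 1 - 0.3213 = 0.6787, which rounds to 0.679.

0.679


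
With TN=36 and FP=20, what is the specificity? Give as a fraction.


Specificity = TN / (TN + FP) = 36 / 56 = 9/14.

9/14


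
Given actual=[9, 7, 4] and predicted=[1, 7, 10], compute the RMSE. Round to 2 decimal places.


MSE = 33.3333. RMSE = sqrt(33.3333) = 5.77.

5.77


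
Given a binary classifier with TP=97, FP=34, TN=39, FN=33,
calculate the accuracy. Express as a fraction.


Accuracy = (TP + TN) / (TP + TN + FP + FN) = (97 + 39) / 203 = 136/203.

136/203


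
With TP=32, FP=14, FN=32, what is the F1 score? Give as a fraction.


Precision = 32/46 = 16/23. Recall = 32/64 = 1/2. F1 = 2*P*R/(P+R) = 32/55.

32/55


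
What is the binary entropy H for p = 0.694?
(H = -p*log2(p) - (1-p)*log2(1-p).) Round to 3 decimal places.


H = -0.694*log2(0.694) - 0.306*log2(0.306) = 0.889.

0.889


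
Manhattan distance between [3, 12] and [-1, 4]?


d = sum of absolute differences: |3--1|=4 + |12-4|=8 = 12.

12


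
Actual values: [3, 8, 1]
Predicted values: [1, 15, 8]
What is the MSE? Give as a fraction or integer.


MSE = (1/3) * ((3-1)^2=4 + (8-15)^2=49 + (1-8)^2=49). Sum = 102. MSE = 34.

34


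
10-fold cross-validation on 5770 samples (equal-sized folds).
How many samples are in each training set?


Each validation fold has 5770/10 = 577 samples. Training set = 5770 - 577 = 5193.

5193


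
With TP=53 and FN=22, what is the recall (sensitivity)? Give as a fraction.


Recall = TP / (TP + FN) = 53 / 75 = 53/75.

53/75


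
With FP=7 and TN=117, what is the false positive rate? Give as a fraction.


FPR = FP / (FP + TN) = 7 / 124 = 7/124.

7/124


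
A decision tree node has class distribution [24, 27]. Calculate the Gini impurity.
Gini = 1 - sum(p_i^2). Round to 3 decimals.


Total = 51. Proportions: 24/51, 27/51. sum(p_i^2) = 0.5017. Gini = 1 - 0.5017 = 0.4983, which rounds to 0.498.

0.498


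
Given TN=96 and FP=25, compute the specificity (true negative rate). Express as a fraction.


Specificity = TN / (TN + FP) = 96 / 121 = 96/121.

96/121


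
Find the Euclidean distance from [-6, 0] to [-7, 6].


d = sqrt(sum of squared differences). (-6--7)^2=1, (0-6)^2=36. Sum = 37.

sqrt(37)


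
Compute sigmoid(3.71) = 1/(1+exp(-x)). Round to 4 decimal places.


sigma(3.71) = 1/(1+e^(-3.71)) = 1/(1+0.024478) = 1/1.024478 = 0.9761.

0.9761


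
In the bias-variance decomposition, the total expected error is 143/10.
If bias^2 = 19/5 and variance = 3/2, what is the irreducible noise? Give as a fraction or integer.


Total error = bias^2 + variance + irreducible noise. So irreducible noise = 143/10 - 19/5 - 3/2 = 9.

9


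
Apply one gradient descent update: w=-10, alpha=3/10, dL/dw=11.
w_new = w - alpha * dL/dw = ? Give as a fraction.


w_new = -10 - 3/10 * 11 = -10 - 33/10 = -133/10.

-133/10


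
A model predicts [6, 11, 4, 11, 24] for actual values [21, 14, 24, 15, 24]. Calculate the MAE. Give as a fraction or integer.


MAE = (1/5) * (|21-6|=15 + |14-11|=3 + |24-4|=20 + |15-11|=4 + |24-24|=0). Sum = 42. MAE = 42/5.

42/5


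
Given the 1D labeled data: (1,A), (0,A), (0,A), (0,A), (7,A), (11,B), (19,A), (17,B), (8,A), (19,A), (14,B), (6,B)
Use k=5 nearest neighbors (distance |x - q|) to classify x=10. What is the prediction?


Distances: |1-10|=9, |0-10|=10, |0-10|=10, |0-10|=10, |7-10|=3, |11-10|=1, |19-10|=9, |17-10|=7, |8-10|=2, |19-10|=9, |14-10|=4, |6-10|=4. 5 nearest: (11,B), (8,A), (7,A), (14,B), (6,B). Counts: {'B': 3, 'A': 2}. Majority class: B.

B


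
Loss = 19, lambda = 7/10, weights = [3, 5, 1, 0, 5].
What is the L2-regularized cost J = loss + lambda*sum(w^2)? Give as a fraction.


L2 sq norm = sum(w^2) = 60. J = 19 + 7/10 * 60 = 61.

61


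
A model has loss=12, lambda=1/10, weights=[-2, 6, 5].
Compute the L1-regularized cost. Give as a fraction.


L1 norm = sum(|w|) = 13. J = 12 + 1/10 * 13 = 133/10.

133/10


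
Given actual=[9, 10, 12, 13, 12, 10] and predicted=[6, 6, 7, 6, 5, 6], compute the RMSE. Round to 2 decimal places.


MSE = 27.3333. RMSE = sqrt(27.3333) = 5.23.

5.23


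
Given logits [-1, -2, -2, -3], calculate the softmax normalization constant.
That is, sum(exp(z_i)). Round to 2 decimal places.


Denom = e^-1=0.3679 + e^-2=0.1353 + e^-2=0.1353 + e^-3=0.0498. Sum = 0.6883, which rounds to 0.69.

0.69


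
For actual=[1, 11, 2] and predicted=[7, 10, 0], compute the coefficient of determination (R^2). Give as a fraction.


Mean(y) = 14/3. SS_res = 41. SS_tot = 182/3. R^2 = 1 - 41/(182/3) = 59/182.

59/182


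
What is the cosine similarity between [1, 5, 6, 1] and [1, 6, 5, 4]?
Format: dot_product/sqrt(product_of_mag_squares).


dot = 65. |a|^2 = 63, |b|^2 = 78. cos = 65/sqrt(4914).

65/sqrt(4914)


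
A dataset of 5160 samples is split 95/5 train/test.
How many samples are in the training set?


Test set = 5160 * 5% = 258. Training set = 5160 - 258 = 4902.

4902


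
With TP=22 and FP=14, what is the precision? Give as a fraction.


Precision = TP / (TP + FP) = 22 / 36 = 11/18.

11/18


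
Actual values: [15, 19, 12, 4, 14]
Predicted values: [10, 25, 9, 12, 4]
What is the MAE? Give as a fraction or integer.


MAE = (1/5) * (|15-10|=5 + |19-25|=6 + |12-9|=3 + |4-12|=8 + |14-4|=10). Sum = 32. MAE = 32/5.

32/5


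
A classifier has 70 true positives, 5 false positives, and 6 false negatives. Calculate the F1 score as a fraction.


Precision = 70/75 = 14/15. Recall = 70/76 = 35/38. F1 = 2*P*R/(P+R) = 140/151.

140/151


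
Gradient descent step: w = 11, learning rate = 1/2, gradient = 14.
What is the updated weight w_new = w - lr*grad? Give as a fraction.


w_new = 11 - 1/2 * 14 = 11 - 7 = 4.

4


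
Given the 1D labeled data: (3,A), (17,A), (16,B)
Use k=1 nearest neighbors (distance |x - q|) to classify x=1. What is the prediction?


Distances: |3-1|=2, |17-1|=16, |16-1|=15. 1 nearest: (3,A). Counts: {'A': 1}. Majority class: A.

A


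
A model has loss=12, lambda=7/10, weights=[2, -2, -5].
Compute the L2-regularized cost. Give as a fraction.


L2 sq norm = sum(w^2) = 33. J = 12 + 7/10 * 33 = 351/10.

351/10


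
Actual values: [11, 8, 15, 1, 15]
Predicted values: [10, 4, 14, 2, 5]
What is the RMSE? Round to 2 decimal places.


MSE = 23.8000. RMSE = sqrt(23.8000) = 4.88.

4.88


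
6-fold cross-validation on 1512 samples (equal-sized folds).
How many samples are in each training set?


Each validation fold has 1512/6 = 252 samples. Training set = 1512 - 252 = 1260.

1260


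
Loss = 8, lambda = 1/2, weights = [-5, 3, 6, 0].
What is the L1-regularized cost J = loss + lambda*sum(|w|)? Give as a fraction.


L1 norm = sum(|w|) = 14. J = 8 + 1/2 * 14 = 15.

15


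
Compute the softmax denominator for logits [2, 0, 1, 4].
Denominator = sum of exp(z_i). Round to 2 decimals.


Denom = e^2=7.3891 + e^0=1.0000 + e^1=2.7183 + e^4=54.5982. Sum = 65.7056, which rounds to 65.71.

65.71


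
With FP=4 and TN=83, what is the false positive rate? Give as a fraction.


FPR = FP / (FP + TN) = 4 / 87 = 4/87.

4/87


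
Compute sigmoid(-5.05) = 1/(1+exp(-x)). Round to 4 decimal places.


sigma(-5.05) = 1/(1+e^(5.05)) = 1/(1+156.022464) = 1/157.022464 = 0.0064.

0.0064


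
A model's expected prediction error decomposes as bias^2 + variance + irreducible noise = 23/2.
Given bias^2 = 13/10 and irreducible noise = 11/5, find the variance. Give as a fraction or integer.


Total error = bias^2 + variance + irreducible noise. So variance = 23/2 - 13/10 - 11/5 = 8.

8


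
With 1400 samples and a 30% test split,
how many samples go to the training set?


Test set = 1400 * 30% = 420. Training set = 1400 - 420 = 980.

980


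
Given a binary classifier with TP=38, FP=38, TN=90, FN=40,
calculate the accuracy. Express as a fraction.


Accuracy = (TP + TN) / (TP + TN + FP + FN) = (38 + 90) / 206 = 64/103.

64/103


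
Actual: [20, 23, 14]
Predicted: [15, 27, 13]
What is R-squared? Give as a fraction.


Mean(y) = 19. SS_res = 42. SS_tot = 42. R^2 = 1 - 42/(42) = 0.

0


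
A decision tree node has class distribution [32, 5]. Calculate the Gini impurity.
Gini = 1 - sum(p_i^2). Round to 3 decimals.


Total = 37. Proportions: 32/37, 5/37. sum(p_i^2) = 0.7663. Gini = 1 - 0.7663 = 0.2337, which rounds to 0.234.

0.234


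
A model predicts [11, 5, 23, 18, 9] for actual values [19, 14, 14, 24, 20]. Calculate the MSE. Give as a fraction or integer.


MSE = (1/5) * ((19-11)^2=64 + (14-5)^2=81 + (14-23)^2=81 + (24-18)^2=36 + (20-9)^2=121). Sum = 383. MSE = 383/5.

383/5


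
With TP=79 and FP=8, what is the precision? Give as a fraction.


Precision = TP / (TP + FP) = 79 / 87 = 79/87.

79/87


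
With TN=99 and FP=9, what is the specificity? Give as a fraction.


Specificity = TN / (TN + FP) = 99 / 108 = 11/12.

11/12


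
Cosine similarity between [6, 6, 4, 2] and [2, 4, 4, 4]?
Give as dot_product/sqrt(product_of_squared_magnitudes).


dot = 60. |a|^2 = 92, |b|^2 = 52. cos = 60/sqrt(4784).

60/sqrt(4784)


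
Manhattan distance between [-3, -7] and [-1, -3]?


d = sum of absolute differences: |-3--1|=2 + |-7--3|=4 = 6.

6


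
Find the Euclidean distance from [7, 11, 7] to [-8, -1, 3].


d = sqrt(sum of squared differences). (7--8)^2=225, (11--1)^2=144, (7-3)^2=16. Sum = 385.

sqrt(385)


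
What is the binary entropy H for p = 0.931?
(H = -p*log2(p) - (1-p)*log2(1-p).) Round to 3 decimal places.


H = -0.931*log2(0.931) - 0.069*log2(0.069) = 0.362.

0.362


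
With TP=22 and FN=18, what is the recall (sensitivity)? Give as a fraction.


Recall = TP / (TP + FN) = 22 / 40 = 11/20.

11/20


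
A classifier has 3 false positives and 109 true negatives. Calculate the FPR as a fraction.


FPR = FP / (FP + TN) = 3 / 112 = 3/112.

3/112


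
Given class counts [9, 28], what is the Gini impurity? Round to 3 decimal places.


Total = 37. Proportions: 9/37, 28/37. sum(p_i^2) = 0.6318. Gini = 1 - 0.6318 = 0.3682, which rounds to 0.368.

0.368


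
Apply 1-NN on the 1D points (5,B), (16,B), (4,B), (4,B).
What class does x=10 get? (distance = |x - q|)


Distances: |5-10|=5, |16-10|=6, |4-10|=6, |4-10|=6. 1 nearest: (5,B). Counts: {'B': 1}. Majority class: B.

B


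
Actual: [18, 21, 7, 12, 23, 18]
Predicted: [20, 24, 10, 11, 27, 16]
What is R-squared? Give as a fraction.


Mean(y) = 33/2. SS_res = 43. SS_tot = 355/2. R^2 = 1 - 43/(355/2) = 269/355.

269/355


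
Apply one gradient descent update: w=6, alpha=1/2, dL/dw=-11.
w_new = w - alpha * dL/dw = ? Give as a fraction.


w_new = 6 - 1/2 * -11 = 6 - -11/2 = 23/2.

23/2


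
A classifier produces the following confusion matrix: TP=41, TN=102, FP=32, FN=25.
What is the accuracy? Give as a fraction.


Accuracy = (TP + TN) / (TP + TN + FP + FN) = (41 + 102) / 200 = 143/200.

143/200


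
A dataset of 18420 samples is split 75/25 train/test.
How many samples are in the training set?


Test set = 18420 * 25% = 4605. Training set = 18420 - 4605 = 13815.

13815


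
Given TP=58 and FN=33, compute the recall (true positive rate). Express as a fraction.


Recall = TP / (TP + FN) = 58 / 91 = 58/91.

58/91


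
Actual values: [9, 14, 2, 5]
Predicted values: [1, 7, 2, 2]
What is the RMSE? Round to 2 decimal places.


MSE = 30.5000. RMSE = sqrt(30.5000) = 5.52.

5.52


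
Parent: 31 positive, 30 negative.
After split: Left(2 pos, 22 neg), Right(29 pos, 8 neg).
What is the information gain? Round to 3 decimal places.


H(parent) = 0.9998. H(left) = 0.4138, H(right) = 0.7532. Weighted = (24/61)*0.4138 + (37/61)*0.7532 = 0.6197. IG = 0.9998 - 0.6197 = 0.3801, which rounds to 0.380.

0.380


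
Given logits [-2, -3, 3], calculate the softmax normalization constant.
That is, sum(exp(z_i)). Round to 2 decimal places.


Denom = e^-2=0.1353 + e^-3=0.0498 + e^3=20.0855. Sum = 20.2706, which rounds to 20.27.

20.27


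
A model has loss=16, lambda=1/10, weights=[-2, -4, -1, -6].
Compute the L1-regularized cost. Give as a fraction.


L1 norm = sum(|w|) = 13. J = 16 + 1/10 * 13 = 173/10.

173/10


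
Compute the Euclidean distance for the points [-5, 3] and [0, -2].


d = sqrt(sum of squared differences). (-5-0)^2=25, (3--2)^2=25. Sum = 50.

sqrt(50)


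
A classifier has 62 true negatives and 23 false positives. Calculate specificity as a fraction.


Specificity = TN / (TN + FP) = 62 / 85 = 62/85.

62/85


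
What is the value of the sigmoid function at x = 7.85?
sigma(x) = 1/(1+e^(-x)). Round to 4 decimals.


sigma(7.85) = 1/(1+e^(-7.85)) = 1/(1+0.000390) = 1/1.000390 = 0.9996.

0.9996


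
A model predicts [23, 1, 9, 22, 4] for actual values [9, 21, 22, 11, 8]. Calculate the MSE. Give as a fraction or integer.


MSE = (1/5) * ((9-23)^2=196 + (21-1)^2=400 + (22-9)^2=169 + (11-22)^2=121 + (8-4)^2=16). Sum = 902. MSE = 902/5.

902/5


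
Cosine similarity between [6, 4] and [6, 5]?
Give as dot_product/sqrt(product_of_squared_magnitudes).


dot = 56. |a|^2 = 52, |b|^2 = 61. cos = 56/sqrt(3172).

56/sqrt(3172)


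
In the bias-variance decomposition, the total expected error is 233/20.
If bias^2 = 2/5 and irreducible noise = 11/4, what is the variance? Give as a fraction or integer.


Total error = bias^2 + variance + irreducible noise. So variance = 233/20 - 2/5 - 11/4 = 17/2.

17/2


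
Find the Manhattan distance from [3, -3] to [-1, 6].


d = sum of absolute differences: |3--1|=4 + |-3-6|=9 = 13.

13


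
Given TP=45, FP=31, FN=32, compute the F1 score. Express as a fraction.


Precision = 45/76 = 45/76. Recall = 45/77 = 45/77. F1 = 2*P*R/(P+R) = 10/17.

10/17


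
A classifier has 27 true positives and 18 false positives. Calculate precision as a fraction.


Precision = TP / (TP + FP) = 27 / 45 = 3/5.

3/5


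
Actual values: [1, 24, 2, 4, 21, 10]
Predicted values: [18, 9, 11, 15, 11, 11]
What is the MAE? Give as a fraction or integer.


MAE = (1/6) * (|1-18|=17 + |24-9|=15 + |2-11|=9 + |4-15|=11 + |21-11|=10 + |10-11|=1). Sum = 63. MAE = 21/2.

21/2


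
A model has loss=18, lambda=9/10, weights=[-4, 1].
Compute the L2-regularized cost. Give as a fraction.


L2 sq norm = sum(w^2) = 17. J = 18 + 9/10 * 17 = 333/10.

333/10


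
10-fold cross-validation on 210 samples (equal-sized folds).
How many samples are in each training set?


Each validation fold has 210/10 = 21 samples. Training set = 210 - 21 = 189.

189


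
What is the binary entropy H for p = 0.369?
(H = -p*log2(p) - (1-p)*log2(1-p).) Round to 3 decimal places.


H = -0.369*log2(0.369) - 0.631*log2(0.631) = 0.950.

0.950


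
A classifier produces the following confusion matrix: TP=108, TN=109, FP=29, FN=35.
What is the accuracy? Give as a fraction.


Accuracy = (TP + TN) / (TP + TN + FP + FN) = (108 + 109) / 281 = 217/281.

217/281


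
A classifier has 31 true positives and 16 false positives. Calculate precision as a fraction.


Precision = TP / (TP + FP) = 31 / 47 = 31/47.

31/47


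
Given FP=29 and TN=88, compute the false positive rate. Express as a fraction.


FPR = FP / (FP + TN) = 29 / 117 = 29/117.

29/117


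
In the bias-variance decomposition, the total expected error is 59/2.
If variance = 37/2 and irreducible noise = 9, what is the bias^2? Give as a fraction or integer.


Total error = bias^2 + variance + irreducible noise. So bias^2 = 59/2 - 37/2 - 9 = 2.

2


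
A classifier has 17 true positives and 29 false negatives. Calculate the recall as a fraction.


Recall = TP / (TP + FN) = 17 / 46 = 17/46.

17/46


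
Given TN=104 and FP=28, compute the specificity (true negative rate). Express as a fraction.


Specificity = TN / (TN + FP) = 104 / 132 = 26/33.

26/33


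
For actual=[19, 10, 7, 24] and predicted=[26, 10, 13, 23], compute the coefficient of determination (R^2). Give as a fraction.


Mean(y) = 15. SS_res = 86. SS_tot = 186. R^2 = 1 - 86/(186) = 50/93.

50/93


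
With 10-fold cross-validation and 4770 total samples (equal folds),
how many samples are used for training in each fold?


Each validation fold has 4770/10 = 477 samples. Training set = 4770 - 477 = 4293.

4293


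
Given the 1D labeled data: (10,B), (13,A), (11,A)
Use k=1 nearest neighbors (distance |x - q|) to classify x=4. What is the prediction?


Distances: |10-4|=6, |13-4|=9, |11-4|=7. 1 nearest: (10,B). Counts: {'B': 1}. Majority class: B.

B


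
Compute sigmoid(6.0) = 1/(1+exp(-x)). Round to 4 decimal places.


sigma(6.0) = 1/(1+e^(-6.0)) = 1/(1+0.002479) = 1/1.002479 = 0.9975.

0.9975


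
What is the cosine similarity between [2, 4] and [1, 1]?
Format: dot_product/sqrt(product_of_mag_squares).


dot = 6. |a|^2 = 20, |b|^2 = 2. cos = 6/sqrt(40).

6/sqrt(40)


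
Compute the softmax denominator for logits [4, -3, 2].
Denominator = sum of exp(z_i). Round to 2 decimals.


Denom = e^4=54.5982 + e^-3=0.0498 + e^2=7.3891. Sum = 62.0371, which rounds to 62.04.

62.04


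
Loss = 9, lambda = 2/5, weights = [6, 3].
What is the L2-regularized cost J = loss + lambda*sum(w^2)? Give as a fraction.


L2 sq norm = sum(w^2) = 45. J = 9 + 2/5 * 45 = 27.

27


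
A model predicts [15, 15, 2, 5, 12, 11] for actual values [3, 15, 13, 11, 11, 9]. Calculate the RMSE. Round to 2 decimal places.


MSE = 51.0000. RMSE = sqrt(51.0000) = 7.14.

7.14


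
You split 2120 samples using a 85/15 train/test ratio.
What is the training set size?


Test set = 2120 * 15% = 318. Training set = 2120 - 318 = 1802.

1802


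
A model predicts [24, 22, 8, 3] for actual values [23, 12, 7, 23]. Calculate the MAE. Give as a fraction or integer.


MAE = (1/4) * (|23-24|=1 + |12-22|=10 + |7-8|=1 + |23-3|=20). Sum = 32. MAE = 8.

8


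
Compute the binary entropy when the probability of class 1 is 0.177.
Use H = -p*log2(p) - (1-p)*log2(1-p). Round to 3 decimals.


H = -0.177*log2(0.177) - 0.823*log2(0.823) = 0.673.

0.673


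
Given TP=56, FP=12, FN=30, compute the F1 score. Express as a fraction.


Precision = 56/68 = 14/17. Recall = 56/86 = 28/43. F1 = 2*P*R/(P+R) = 8/11.

8/11


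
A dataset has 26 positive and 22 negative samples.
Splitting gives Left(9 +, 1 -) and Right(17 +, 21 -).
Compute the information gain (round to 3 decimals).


H(parent) = 0.9950. H(left) = 0.4690, H(right) = 0.9920. Weighted = (10/48)*0.4690 + (38/48)*0.9920 = 0.8830. IG = 0.9950 - 0.8830 = 0.1120, which rounds to 0.112.

0.112


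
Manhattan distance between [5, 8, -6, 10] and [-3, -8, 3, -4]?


d = sum of absolute differences: |5--3|=8 + |8--8|=16 + |-6-3|=9 + |10--4|=14 = 47.

47


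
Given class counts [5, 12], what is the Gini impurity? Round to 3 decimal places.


Total = 17. Proportions: 5/17, 12/17. sum(p_i^2) = 0.5848. Gini = 1 - 0.5848 = 0.4152, which rounds to 0.415.

0.415


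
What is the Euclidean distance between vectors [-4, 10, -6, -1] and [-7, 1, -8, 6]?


d = sqrt(sum of squared differences). (-4--7)^2=9, (10-1)^2=81, (-6--8)^2=4, (-1-6)^2=49. Sum = 143.

sqrt(143)


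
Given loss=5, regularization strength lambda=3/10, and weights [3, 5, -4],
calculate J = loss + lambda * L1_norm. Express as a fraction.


L1 norm = sum(|w|) = 12. J = 5 + 3/10 * 12 = 43/5.

43/5


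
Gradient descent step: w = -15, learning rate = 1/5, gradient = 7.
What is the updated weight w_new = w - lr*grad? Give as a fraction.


w_new = -15 - 1/5 * 7 = -15 - 7/5 = -82/5.

-82/5


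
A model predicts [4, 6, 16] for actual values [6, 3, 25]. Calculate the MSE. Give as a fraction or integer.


MSE = (1/3) * ((6-4)^2=4 + (3-6)^2=9 + (25-16)^2=81). Sum = 94. MSE = 94/3.

94/3


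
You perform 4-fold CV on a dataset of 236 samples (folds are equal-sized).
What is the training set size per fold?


Each validation fold has 236/4 = 59 samples. Training set = 236 - 59 = 177.

177


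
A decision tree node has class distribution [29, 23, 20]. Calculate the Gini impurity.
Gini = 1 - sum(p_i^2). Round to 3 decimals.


Total = 72. Proportions: 29/72, 23/72, 20/72. sum(p_i^2) = 0.3414. Gini = 1 - 0.3414 = 0.6586, which rounds to 0.659.

0.659


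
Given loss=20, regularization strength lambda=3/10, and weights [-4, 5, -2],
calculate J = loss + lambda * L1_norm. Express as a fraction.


L1 norm = sum(|w|) = 11. J = 20 + 3/10 * 11 = 233/10.

233/10


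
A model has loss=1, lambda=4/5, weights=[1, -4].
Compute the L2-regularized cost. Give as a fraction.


L2 sq norm = sum(w^2) = 17. J = 1 + 4/5 * 17 = 73/5.

73/5


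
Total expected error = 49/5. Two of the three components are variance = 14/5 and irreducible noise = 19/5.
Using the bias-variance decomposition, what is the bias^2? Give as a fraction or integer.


Total error = bias^2 + variance + irreducible noise. So bias^2 = 49/5 - 14/5 - 19/5 = 16/5.

16/5


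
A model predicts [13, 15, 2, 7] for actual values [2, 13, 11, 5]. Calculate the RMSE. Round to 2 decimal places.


MSE = 52.5000. RMSE = sqrt(52.5000) = 7.25.

7.25


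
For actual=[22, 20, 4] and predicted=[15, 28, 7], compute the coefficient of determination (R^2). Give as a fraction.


Mean(y) = 46/3. SS_res = 122. SS_tot = 584/3. R^2 = 1 - 122/(584/3) = 109/292.

109/292


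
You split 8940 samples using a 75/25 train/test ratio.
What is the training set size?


Test set = 8940 * 25% = 2235. Training set = 8940 - 2235 = 6705.

6705


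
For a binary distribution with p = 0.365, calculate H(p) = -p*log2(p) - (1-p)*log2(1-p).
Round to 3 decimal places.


H = -0.365*log2(0.365) - 0.635*log2(0.635) = 0.947.

0.947


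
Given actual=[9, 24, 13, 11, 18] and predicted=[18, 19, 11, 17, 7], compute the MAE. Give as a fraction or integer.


MAE = (1/5) * (|9-18|=9 + |24-19|=5 + |13-11|=2 + |11-17|=6 + |18-7|=11). Sum = 33. MAE = 33/5.

33/5


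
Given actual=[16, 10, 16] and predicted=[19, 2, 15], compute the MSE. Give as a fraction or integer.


MSE = (1/3) * ((16-19)^2=9 + (10-2)^2=64 + (16-15)^2=1). Sum = 74. MSE = 74/3.

74/3


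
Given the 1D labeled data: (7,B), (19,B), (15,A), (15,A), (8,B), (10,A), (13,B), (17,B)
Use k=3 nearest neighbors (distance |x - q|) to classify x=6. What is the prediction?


Distances: |7-6|=1, |19-6|=13, |15-6|=9, |15-6|=9, |8-6|=2, |10-6|=4, |13-6|=7, |17-6|=11. 3 nearest: (7,B), (8,B), (10,A). Counts: {'B': 2, 'A': 1}. Majority class: B.

B


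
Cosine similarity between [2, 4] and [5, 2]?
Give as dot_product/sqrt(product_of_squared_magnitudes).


dot = 18. |a|^2 = 20, |b|^2 = 29. cos = 18/sqrt(580).

18/sqrt(580)


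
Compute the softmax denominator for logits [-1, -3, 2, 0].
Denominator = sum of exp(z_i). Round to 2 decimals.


Denom = e^-1=0.3679 + e^-3=0.0498 + e^2=7.3891 + e^0=1.0000. Sum = 8.8068, which rounds to 8.81.

8.81


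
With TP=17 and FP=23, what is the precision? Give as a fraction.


Precision = TP / (TP + FP) = 17 / 40 = 17/40.

17/40


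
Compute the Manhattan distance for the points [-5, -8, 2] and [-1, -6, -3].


d = sum of absolute differences: |-5--1|=4 + |-8--6|=2 + |2--3|=5 = 11.

11


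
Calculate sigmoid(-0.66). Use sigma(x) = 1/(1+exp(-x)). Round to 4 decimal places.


sigma(-0.66) = 1/(1+e^(0.66)) = 1/(1+1.934792) = 1/2.934792 = 0.3407.

0.3407


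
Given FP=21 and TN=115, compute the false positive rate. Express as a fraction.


FPR = FP / (FP + TN) = 21 / 136 = 21/136.

21/136


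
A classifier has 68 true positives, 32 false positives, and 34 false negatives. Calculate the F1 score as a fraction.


Precision = 68/100 = 17/25. Recall = 68/102 = 2/3. F1 = 2*P*R/(P+R) = 68/101.

68/101


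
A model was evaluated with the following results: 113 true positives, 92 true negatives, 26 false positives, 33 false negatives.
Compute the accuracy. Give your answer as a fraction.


Accuracy = (TP + TN) / (TP + TN + FP + FN) = (113 + 92) / 264 = 205/264.

205/264


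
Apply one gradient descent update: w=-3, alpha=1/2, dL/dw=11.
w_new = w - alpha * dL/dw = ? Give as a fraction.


w_new = -3 - 1/2 * 11 = -3 - 11/2 = -17/2.

-17/2


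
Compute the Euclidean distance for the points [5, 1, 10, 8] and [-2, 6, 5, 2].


d = sqrt(sum of squared differences). (5--2)^2=49, (1-6)^2=25, (10-5)^2=25, (8-2)^2=36. Sum = 135.

sqrt(135)


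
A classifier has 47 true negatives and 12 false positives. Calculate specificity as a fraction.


Specificity = TN / (TN + FP) = 47 / 59 = 47/59.

47/59


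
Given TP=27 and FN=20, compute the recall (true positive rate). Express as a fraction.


Recall = TP / (TP + FN) = 27 / 47 = 27/47.

27/47


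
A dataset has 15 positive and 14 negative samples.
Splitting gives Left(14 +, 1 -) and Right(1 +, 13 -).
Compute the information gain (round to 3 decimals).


H(parent) = 0.9991. H(left) = 0.3534, H(right) = 0.3712. Weighted = (15/29)*0.3534 + (14/29)*0.3712 = 0.3620. IG = 0.9991 - 0.3620 = 0.6371, which rounds to 0.637.

0.637


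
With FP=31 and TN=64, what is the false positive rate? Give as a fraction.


FPR = FP / (FP + TN) = 31 / 95 = 31/95.

31/95


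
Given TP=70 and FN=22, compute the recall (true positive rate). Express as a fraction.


Recall = TP / (TP + FN) = 70 / 92 = 35/46.

35/46


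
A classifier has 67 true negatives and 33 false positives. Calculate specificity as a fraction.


Specificity = TN / (TN + FP) = 67 / 100 = 67/100.

67/100


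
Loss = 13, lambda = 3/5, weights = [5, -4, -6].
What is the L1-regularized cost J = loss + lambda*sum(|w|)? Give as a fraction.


L1 norm = sum(|w|) = 15. J = 13 + 3/5 * 15 = 22.

22


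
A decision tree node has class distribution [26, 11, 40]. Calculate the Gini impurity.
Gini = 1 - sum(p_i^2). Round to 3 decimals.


Total = 77. Proportions: 26/77, 11/77, 40/77. sum(p_i^2) = 0.4043. Gini = 1 - 0.4043 = 0.5957, which rounds to 0.596.

0.596


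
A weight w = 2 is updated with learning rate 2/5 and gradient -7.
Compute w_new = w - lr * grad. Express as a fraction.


w_new = 2 - 2/5 * -7 = 2 - -14/5 = 24/5.

24/5


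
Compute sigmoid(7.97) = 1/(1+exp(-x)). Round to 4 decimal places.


sigma(7.97) = 1/(1+e^(-7.97)) = 1/(1+0.000346) = 1/1.000346 = 0.9997.

0.9997


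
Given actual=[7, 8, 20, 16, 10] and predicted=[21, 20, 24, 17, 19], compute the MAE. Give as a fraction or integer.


MAE = (1/5) * (|7-21|=14 + |8-20|=12 + |20-24|=4 + |16-17|=1 + |10-19|=9). Sum = 40. MAE = 8.

8


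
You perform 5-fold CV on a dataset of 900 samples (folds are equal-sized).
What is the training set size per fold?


Each validation fold has 900/5 = 180 samples. Training set = 900 - 180 = 720.

720


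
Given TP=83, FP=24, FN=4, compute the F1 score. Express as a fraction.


Precision = 83/107 = 83/107. Recall = 83/87 = 83/87. F1 = 2*P*R/(P+R) = 83/97.

83/97


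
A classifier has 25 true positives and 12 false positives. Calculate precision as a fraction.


Precision = TP / (TP + FP) = 25 / 37 = 25/37.

25/37


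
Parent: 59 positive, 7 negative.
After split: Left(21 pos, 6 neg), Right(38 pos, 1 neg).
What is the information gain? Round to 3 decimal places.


H(parent) = 0.4879. H(left) = 0.7642, H(right) = 0.1720. Weighted = (27/66)*0.7642 + (39/66)*0.1720 = 0.4143. IG = 0.4879 - 0.4143 = 0.0736, which rounds to 0.074.

0.074


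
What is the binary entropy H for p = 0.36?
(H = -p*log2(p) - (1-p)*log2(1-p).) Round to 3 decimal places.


H = -0.36*log2(0.36) - 0.64*log2(0.64) = 0.943.

0.943


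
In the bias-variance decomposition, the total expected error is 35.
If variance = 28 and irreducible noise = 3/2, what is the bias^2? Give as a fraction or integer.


Total error = bias^2 + variance + irreducible noise. So bias^2 = 35 - 28 - 3/2 = 11/2.

11/2


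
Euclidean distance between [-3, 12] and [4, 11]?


d = sqrt(sum of squared differences). (-3-4)^2=49, (12-11)^2=1. Sum = 50.

sqrt(50)


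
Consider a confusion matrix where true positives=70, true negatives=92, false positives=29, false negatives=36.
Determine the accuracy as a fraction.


Accuracy = (TP + TN) / (TP + TN + FP + FN) = (70 + 92) / 227 = 162/227.

162/227


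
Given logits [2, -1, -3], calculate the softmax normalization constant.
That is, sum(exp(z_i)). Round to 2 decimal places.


Denom = e^2=7.3891 + e^-1=0.3679 + e^-3=0.0498. Sum = 7.8068, which rounds to 7.81.

7.81


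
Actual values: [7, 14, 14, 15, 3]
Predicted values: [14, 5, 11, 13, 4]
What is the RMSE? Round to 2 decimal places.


MSE = 28.8000. RMSE = sqrt(28.8000) = 5.37.

5.37


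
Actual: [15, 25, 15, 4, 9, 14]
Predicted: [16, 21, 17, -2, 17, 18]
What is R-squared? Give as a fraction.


Mean(y) = 41/3. SS_res = 137. SS_tot = 742/3. R^2 = 1 - 137/(742/3) = 331/742.

331/742


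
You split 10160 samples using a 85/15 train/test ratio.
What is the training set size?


Test set = 10160 * 15% = 1524. Training set = 10160 - 1524 = 8636.

8636


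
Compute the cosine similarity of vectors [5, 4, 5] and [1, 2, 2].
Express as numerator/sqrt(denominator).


dot = 23. |a|^2 = 66, |b|^2 = 9. cos = 23/sqrt(594).

23/sqrt(594)


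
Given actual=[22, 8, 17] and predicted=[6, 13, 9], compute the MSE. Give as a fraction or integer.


MSE = (1/3) * ((22-6)^2=256 + (8-13)^2=25 + (17-9)^2=64). Sum = 345. MSE = 115.

115


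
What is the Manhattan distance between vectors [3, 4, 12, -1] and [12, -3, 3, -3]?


d = sum of absolute differences: |3-12|=9 + |4--3|=7 + |12-3|=9 + |-1--3|=2 = 27.

27


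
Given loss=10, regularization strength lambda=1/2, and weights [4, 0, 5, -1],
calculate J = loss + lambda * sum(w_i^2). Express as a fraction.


L2 sq norm = sum(w^2) = 42. J = 10 + 1/2 * 42 = 31.

31


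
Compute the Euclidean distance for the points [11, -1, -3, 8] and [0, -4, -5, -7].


d = sqrt(sum of squared differences). (11-0)^2=121, (-1--4)^2=9, (-3--5)^2=4, (8--7)^2=225. Sum = 359.

sqrt(359)


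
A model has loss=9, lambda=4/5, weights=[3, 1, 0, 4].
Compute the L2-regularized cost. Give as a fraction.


L2 sq norm = sum(w^2) = 26. J = 9 + 4/5 * 26 = 149/5.

149/5


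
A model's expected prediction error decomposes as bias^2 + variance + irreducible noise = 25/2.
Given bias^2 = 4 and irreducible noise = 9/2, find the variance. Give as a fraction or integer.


Total error = bias^2 + variance + irreducible noise. So variance = 25/2 - 4 - 9/2 = 4.

4


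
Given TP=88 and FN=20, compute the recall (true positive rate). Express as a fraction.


Recall = TP / (TP + FN) = 88 / 108 = 22/27.

22/27


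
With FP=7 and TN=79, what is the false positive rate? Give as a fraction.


FPR = FP / (FP + TN) = 7 / 86 = 7/86.

7/86


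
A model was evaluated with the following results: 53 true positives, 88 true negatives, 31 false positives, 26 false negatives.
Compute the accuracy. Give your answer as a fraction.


Accuracy = (TP + TN) / (TP + TN + FP + FN) = (53 + 88) / 198 = 47/66.

47/66


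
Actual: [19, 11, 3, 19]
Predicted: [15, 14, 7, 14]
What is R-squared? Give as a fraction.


Mean(y) = 13. SS_res = 66. SS_tot = 176. R^2 = 1 - 66/(176) = 5/8.

5/8


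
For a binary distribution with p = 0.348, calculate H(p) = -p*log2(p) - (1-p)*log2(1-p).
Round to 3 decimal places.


H = -0.348*log2(0.348) - 0.652*log2(0.652) = 0.932.

0.932


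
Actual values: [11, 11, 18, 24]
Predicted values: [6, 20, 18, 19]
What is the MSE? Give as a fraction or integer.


MSE = (1/4) * ((11-6)^2=25 + (11-20)^2=81 + (18-18)^2=0 + (24-19)^2=25). Sum = 131. MSE = 131/4.

131/4


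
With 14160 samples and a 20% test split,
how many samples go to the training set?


Test set = 14160 * 20% = 2832. Training set = 14160 - 2832 = 11328.

11328


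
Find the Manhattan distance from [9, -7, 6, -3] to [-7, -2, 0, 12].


d = sum of absolute differences: |9--7|=16 + |-7--2|=5 + |6-0|=6 + |-3-12|=15 = 42.

42


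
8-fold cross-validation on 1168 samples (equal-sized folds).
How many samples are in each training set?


Each validation fold has 1168/8 = 146 samples. Training set = 1168 - 146 = 1022.

1022


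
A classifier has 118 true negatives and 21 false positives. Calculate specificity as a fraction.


Specificity = TN / (TN + FP) = 118 / 139 = 118/139.

118/139


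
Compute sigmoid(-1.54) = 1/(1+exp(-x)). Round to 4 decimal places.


sigma(-1.54) = 1/(1+e^(1.54)) = 1/(1+4.664590) = 1/5.664590 = 0.1765.

0.1765


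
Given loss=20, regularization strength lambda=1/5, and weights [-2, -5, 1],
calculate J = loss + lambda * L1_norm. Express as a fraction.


L1 norm = sum(|w|) = 8. J = 20 + 1/5 * 8 = 108/5.

108/5


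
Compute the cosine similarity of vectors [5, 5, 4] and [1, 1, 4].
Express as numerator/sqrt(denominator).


dot = 26. |a|^2 = 66, |b|^2 = 18. cos = 26/sqrt(1188).

26/sqrt(1188)


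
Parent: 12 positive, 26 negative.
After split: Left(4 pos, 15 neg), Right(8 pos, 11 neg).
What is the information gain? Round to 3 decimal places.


H(parent) = 0.8997. H(left) = 0.7425, H(right) = 0.9819. Weighted = (19/38)*0.7425 + (19/38)*0.9819 = 0.8622. IG = 0.8997 - 0.8622 = 0.0375, which rounds to 0.038.

0.038


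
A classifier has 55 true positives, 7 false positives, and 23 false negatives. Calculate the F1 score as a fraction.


Precision = 55/62 = 55/62. Recall = 55/78 = 55/78. F1 = 2*P*R/(P+R) = 11/14.

11/14


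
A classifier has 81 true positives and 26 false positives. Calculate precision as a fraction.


Precision = TP / (TP + FP) = 81 / 107 = 81/107.

81/107


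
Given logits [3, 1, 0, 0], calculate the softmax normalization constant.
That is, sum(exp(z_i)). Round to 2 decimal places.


Denom = e^3=20.0855 + e^1=2.7183 + e^0=1.0000 + e^0=1.0000. Sum = 24.8038, which rounds to 24.80.

24.80


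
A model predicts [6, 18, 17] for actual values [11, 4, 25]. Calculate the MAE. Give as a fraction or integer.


MAE = (1/3) * (|11-6|=5 + |4-18|=14 + |25-17|=8). Sum = 27. MAE = 9.

9


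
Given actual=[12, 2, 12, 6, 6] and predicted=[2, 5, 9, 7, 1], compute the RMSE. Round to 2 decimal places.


MSE = 28.8000. RMSE = sqrt(28.8000) = 5.37.

5.37


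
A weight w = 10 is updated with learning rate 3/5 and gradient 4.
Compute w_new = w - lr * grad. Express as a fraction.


w_new = 10 - 3/5 * 4 = 10 - 12/5 = 38/5.

38/5


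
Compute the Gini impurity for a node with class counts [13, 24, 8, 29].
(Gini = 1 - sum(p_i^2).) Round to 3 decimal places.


Total = 74. Proportions: 13/74, 24/74, 8/74, 29/74. sum(p_i^2) = 0.3013. Gini = 1 - 0.3013 = 0.6987, which rounds to 0.699.

0.699


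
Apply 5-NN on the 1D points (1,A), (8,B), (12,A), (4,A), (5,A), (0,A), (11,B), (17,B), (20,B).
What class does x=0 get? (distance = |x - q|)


Distances: |1-0|=1, |8-0|=8, |12-0|=12, |4-0|=4, |5-0|=5, |0-0|=0, |11-0|=11, |17-0|=17, |20-0|=20. 5 nearest: (0,A), (1,A), (4,A), (5,A), (8,B). Counts: {'A': 4, 'B': 1}. Majority class: A.

A


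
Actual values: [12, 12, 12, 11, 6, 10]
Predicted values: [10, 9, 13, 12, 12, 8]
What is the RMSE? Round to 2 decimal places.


MSE = 9.1667. RMSE = sqrt(9.1667) = 3.03.

3.03


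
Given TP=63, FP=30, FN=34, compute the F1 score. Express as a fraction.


Precision = 63/93 = 21/31. Recall = 63/97 = 63/97. F1 = 2*P*R/(P+R) = 63/95.

63/95


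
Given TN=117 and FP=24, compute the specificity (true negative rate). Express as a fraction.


Specificity = TN / (TN + FP) = 117 / 141 = 39/47.

39/47


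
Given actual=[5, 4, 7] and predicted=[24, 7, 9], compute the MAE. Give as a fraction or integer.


MAE = (1/3) * (|5-24|=19 + |4-7|=3 + |7-9|=2). Sum = 24. MAE = 8.

8


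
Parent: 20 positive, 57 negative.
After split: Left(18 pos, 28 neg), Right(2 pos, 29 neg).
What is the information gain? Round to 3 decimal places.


H(parent) = 0.8264. H(left) = 0.9656, H(right) = 0.3451. Weighted = (46/77)*0.9656 + (31/77)*0.3451 = 0.7158. IG = 0.8264 - 0.7158 = 0.1106, which rounds to 0.111.

0.111


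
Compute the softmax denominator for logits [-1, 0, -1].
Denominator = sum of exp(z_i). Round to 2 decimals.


Denom = e^-1=0.3679 + e^0=1.0000 + e^-1=0.3679. Sum = 1.7358, which rounds to 1.74.

1.74


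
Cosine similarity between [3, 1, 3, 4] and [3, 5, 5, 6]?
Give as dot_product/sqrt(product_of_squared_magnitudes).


dot = 53. |a|^2 = 35, |b|^2 = 95. cos = 53/sqrt(3325).

53/sqrt(3325)


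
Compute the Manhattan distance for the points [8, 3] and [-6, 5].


d = sum of absolute differences: |8--6|=14 + |3-5|=2 = 16.

16
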